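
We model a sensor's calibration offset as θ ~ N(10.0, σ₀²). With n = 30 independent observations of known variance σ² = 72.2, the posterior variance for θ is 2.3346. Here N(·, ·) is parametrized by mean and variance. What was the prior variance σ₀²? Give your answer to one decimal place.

Posterior precision equals prior precision plus data precision: 1/σ_n² = 1/σ₀² + n/σ².
So 1/σ₀² = 1/2.3346 − 30/72.2 = 0.428339 − 0.415512 = 0.012827.
Hence σ₀² = 1/0.012827 ≈ 78.0.

σ₀² = 78.0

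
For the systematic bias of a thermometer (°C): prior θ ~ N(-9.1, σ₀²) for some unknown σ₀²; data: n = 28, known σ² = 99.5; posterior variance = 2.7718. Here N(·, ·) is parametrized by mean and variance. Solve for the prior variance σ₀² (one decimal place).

σ₀² = 12.6

For the Normal–Normal model with known σ², precisions add: τ_n = τ₀ + n/σ².
So 1/σ₀² = 1/2.7718 − 28/99.5 = 0.360776 − 0.281407 = 0.079369.
Hence σ₀² = 1/0.079369 ≈ 12.6.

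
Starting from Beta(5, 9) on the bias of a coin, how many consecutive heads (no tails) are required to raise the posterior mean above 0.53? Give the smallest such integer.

After k heads and 0 tails the posterior is Beta(5+k, 9), with mean (5+k)/(5+9+k).
Set (5+k)/(14+k) > 0.53 and solve: k > (0.53·14 − 5)/(1 − 0.53) = 5.149.
The smallest integer exceeding 5.149 is 6, and checking k=6: (11)/(20) = 0.5500 > 0.53.

k = 6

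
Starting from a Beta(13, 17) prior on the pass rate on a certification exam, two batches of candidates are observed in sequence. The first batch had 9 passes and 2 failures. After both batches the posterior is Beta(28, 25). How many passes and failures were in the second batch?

Sequential conjugate updates are equivalent to a single update on the pooled data, so total successes = posterior α − prior α and total failures = posterior β − prior β.
Total across both batches: 28−13=15 passes, 25−17=8 failures.
Subtract the first batch: 15−9=6 passes and 8−2=6 failures.

6 passes and 6 failures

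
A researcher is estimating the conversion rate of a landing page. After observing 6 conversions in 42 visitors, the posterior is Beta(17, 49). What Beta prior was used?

Under Beta–binomial conjugacy the posterior parameters are (a+s, b+f).
So a = 17 − 6 = 11 and b = 49 − 36 = 13.

Beta(11, 13)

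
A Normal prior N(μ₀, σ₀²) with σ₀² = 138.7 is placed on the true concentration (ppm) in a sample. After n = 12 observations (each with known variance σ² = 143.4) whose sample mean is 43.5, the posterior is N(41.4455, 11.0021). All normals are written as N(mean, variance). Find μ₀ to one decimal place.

The posterior mean is a precision-weighted average: μ_n = (τ₀μ₀ + τ_data·x̄)/(τ₀+τ_data), with τ₀=1/σ₀² and τ_data=n/σ².
Here τ₀ = 1/138.7 = 0.007210 and τ_data = 12/143.4 = 0.083682, so τ_n = 0.090892.
Rearranging for μ₀: μ₀ = (μ_n·τ_n − τ_data·x̄)/τ₀ = (41.4455·0.090892 − 0.083682·43.5) / 0.007210 = 0.126897/0.007210 ≈ 17.6.

μ₀ = 17.6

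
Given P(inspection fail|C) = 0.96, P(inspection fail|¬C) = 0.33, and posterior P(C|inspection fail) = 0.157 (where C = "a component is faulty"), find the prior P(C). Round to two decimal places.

In odds form, posterior odds = prior odds × likelihood ratio, so prior odds = posterior odds ÷ LR.
Posterior odds = 0.157/(1−0.157) = 0.1862. LR = 0.96/0.33 = 2.9091.
Prior odds = 0.1862/2.9091 = 0.0640, so P(C) = 0.0640/(1+0.0640) ≈ 0.06.

P(C) = 0.06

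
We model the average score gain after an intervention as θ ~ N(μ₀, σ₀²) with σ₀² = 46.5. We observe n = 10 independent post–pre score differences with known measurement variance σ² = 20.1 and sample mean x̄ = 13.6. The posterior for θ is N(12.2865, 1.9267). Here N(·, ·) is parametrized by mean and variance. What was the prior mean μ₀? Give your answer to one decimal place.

With known observation variance, the Normal–Normal posterior has precision τ_n = τ₀ + n/σ² and mean μ_n = (τ₀μ₀ + (n/σ²)x̄)/τ_n.
Here τ₀ = 1/46.5 = 0.021505 and τ_data = 10/20.1 = 0.497512, so τ_n = 0.519017.
Rearranging for μ₀: μ₀ = (μ_n·τ_n − τ_data·x̄)/τ₀ = (12.2865·0.519017 − 0.497512·13.6) / 0.021505 = -0.389261/0.021505 ≈ -18.1.

μ₀ = -18.1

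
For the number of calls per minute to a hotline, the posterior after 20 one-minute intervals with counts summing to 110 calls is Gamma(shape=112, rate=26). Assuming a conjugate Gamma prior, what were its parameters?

Gamma(shape=2, rate=6)

Gamma–Poisson conjugacy: posterior shape = α + Σxᵢ, posterior rate = β + n.
So α = 112 − 110 = 2 and β = 26 − 20 = 6.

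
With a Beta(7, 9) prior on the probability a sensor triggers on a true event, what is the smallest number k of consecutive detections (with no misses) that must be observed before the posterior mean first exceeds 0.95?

k = 165

After k detections and 0 misses the posterior is Beta(7+k, 9), with mean (7+k)/(7+9+k).
Set (7+k)/(16+k) > 0.95 and solve: k > (0.95·16 − 7)/(1 − 0.95) = 164.000.
The smallest integer exceeding 164.000 is 165.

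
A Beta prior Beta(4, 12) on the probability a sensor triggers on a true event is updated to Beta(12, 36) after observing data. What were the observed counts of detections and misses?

Beta is conjugate to the binomial likelihood: posterior = Beta(α+s, β+f).
Match parameters: s=12−4=8, f=36−12=24.

8 detections and 24 misses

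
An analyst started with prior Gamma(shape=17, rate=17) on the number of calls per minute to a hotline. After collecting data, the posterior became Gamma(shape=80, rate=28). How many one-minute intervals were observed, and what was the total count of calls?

A Gamma(α, β) prior (rate parametrization) on a Poisson rate with n observations summing to S gives posterior Gamma(α+S, β+n).
Matching: Σxᵢ = 80 − 17 = 63 and n = 28 − 17 = 11.

n = 11 one-minute intervals with total 63 calls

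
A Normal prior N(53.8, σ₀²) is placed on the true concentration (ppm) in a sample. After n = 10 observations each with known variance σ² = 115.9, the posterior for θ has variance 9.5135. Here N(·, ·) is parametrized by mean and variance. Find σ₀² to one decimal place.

Posterior precision equals prior precision plus data precision: 1/σ_n² = 1/σ₀² + n/σ².
So 1/σ₀² = 1/9.5135 − 10/115.9 = 0.105114 − 0.086281 = 0.018833.
Hence σ₀² = 1/0.018833 ≈ 53.1.

σ₀² = 53.1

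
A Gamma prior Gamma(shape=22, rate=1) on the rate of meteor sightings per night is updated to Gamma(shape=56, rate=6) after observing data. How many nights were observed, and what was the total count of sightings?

A Gamma(α, β) prior (rate parametrization) on a Poisson rate with n observations summing to S gives posterior Gamma(α+S, β+n).
Matching: Σxᵢ = 56 − 22 = 34 and n = 6 − 1 = 5.

n = 5 nights with total 34 sightings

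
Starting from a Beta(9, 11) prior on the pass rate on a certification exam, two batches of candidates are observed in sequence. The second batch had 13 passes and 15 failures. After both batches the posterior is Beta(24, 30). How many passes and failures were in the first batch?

2 passes and 4 failures

Sequential conjugate updates are equivalent to a single update on the pooled data, so total successes = posterior α − prior α and total failures = posterior β − prior β.
Total across both batches: 24−9=15 passes, 30−11=19 failures.
Subtract the second batch: 15−13=2 passes and 19−15=4 failures.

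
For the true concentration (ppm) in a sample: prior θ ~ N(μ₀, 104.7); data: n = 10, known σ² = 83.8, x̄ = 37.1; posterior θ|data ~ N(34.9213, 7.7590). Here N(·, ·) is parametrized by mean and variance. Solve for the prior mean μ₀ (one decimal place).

The posterior mean is a precision-weighted average: μ_n = (τ₀μ₀ + τ_data·x̄)/(τ₀+τ_data), with τ₀=1/σ₀² and τ_data=n/σ².
Here τ₀ = 1/104.7 = 0.009551 and τ_data = 10/83.8 = 0.119332, so τ_n = 0.128883.
Rearranging for μ₀: μ₀ = (μ_n·τ_n − τ_data·x̄)/τ₀ = (34.9213·0.128883 − 0.119332·37.1) / 0.009551 = 0.073545/0.009551 ≈ 7.7.

μ₀ = 7.7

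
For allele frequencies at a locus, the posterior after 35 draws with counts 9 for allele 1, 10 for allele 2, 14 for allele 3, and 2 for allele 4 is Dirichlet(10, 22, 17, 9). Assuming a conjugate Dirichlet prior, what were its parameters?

Dirichlet(1, 12, 3, 7)

For a Dirichlet(α) prior with multinomial counts c, the posterior is Dirichlet(α + c) componentwise.
Subtract each count from the matching posterior parameter: 10−9=1, 22−10=12, 17−14=3, 9−2=7.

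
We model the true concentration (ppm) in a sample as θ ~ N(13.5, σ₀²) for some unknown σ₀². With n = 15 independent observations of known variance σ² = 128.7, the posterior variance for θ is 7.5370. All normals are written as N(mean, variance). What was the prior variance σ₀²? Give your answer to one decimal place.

Posterior precision equals prior precision plus data precision: 1/σ_n² = 1/σ₀² + n/σ².
So 1/σ₀² = 1/7.5370 − 15/128.7 = 0.132679 − 0.116550 = 0.016129.
Hence σ₀² = 1/0.016129 ≈ 62.0.

σ₀² = 62.0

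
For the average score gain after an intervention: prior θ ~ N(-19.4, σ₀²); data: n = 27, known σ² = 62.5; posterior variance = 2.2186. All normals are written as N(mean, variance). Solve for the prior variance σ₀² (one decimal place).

Posterior precision equals prior precision plus data precision: 1/σ_n² = 1/σ₀² + n/σ².
So 1/σ₀² = 1/2.2186 − 27/62.5 = 0.450735 − 0.432000 = 0.018735.
Hence σ₀² = 1/0.018735 ≈ 53.4.

σ₀² = 53.4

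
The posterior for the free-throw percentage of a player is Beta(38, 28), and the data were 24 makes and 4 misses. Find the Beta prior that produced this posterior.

A Beta(a, b) prior with s successes and f failures in binomial data gives a Beta(a+s, b+f) posterior.
Subtract the data counts: 38−24=14, 28−4=24.

Beta(14, 24)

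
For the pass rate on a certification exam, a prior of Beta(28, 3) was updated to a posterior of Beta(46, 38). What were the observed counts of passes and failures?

Beta is conjugate to the binomial likelihood: posterior = Beta(a+s, b+f).
So s = 46 − 28 = 18 and f = 38 − 3 = 35.

18 passes and 35 failures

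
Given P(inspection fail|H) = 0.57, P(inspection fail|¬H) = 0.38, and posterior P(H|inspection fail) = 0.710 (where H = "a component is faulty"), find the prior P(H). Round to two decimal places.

P(H) = 0.62

In odds form, posterior odds = prior odds × likelihood ratio, so prior odds = posterior odds ÷ LR.
Posterior odds = 0.710/(1−0.710) = 2.4483. LR = 0.57/0.38 = 1.5000.
Prior odds = 2.4483/1.5000 = 1.6322, so P(H) = 1.6322/(1+1.6322) ≈ 0.62.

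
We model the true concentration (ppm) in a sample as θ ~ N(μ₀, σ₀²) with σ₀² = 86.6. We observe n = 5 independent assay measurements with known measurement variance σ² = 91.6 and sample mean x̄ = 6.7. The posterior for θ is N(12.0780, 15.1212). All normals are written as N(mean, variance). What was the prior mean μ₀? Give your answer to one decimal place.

With known observation variance, the Normal–Normal posterior has precision τ_n = τ₀ + n/σ² and mean μ_n = (τ₀μ₀ + (n/σ²)x̄)/τ_n.
Here τ₀ = 1/86.6 = 0.011547 and τ_data = 5/91.6 = 0.054585, so τ_n = 0.066132.
Rearranging for μ₀: μ₀ = (μ_n·τ_n − τ_data·x̄)/τ₀ = (12.0780·0.066132 − 0.054585·6.7) / 0.011547 = 0.433023/0.011547 ≈ 37.5.

μ₀ = 37.5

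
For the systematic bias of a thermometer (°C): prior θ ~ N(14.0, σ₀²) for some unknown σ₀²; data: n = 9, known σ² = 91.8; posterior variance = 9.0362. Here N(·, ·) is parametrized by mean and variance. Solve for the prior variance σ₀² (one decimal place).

σ₀² = 79.2

For the Normal–Normal model with known σ², precisions add: τ_n = τ₀ + n/σ².
So 1/σ₀² = 1/9.0362 − 9/91.8 = 0.110666 − 0.098039 = 0.012627.
Hence σ₀² = 1/0.012627 ≈ 79.2.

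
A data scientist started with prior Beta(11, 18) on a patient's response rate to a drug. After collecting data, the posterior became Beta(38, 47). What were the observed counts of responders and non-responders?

27 responders and 29 non-responders

Beta is conjugate to the binomial likelihood: posterior = Beta(a+s, b+f).
Match parameters: s=38−11=27, f=47−18=29.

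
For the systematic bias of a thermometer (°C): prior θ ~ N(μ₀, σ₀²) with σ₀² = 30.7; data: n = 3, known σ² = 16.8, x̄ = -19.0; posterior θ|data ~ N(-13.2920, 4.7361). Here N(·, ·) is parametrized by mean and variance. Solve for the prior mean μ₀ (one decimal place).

The posterior mean is a precision-weighted average: μ_n = (τ₀μ₀ + τ_data·x̄)/(τ₀+τ_data), with τ₀=1/σ₀² and τ_data=n/σ².
Here τ₀ = 1/30.7 = 0.032573 and τ_data = 3/16.8 = 0.178571, so τ_n = 0.211144.
Rearranging for μ₀: μ₀ = (μ_n·τ_n − τ_data·x̄)/τ₀ = (-13.2920·0.211144 − 0.178571·-19.0) / 0.032573 = 0.586323/0.032573 ≈ 18.0.

μ₀ = 18.0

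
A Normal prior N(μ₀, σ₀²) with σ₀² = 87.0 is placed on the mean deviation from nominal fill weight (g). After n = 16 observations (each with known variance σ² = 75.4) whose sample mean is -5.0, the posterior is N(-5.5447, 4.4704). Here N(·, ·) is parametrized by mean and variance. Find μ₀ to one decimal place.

μ₀ = -15.6

The posterior mean is a precision-weighted average: μ_n = (τ₀μ₀ + τ_data·x̄)/(τ₀+τ_data), with τ₀=1/σ₀² and τ_data=n/σ².
Here τ₀ = 1/87.0 = 0.011494 and τ_data = 16/75.4 = 0.212202, so τ_n = 0.223696.
Rearranging for μ₀: μ₀ = (μ_n·τ_n − τ_data·x̄)/τ₀ = (-5.5447·0.223696 − 0.212202·-5.0) / 0.011494 = -0.179317/0.011494 ≈ -15.6.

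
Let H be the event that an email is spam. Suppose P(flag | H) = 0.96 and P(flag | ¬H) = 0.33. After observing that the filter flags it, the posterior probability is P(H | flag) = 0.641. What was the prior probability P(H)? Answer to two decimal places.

In odds form, posterior odds = prior odds × likelihood ratio, so prior odds = posterior odds ÷ LR.
Posterior odds = 0.641/(1−0.641) = 1.7855. LR = 0.96/0.33 = 2.9091.
Prior odds = 1.7855/2.9091 = 0.6138, so P(H) = 0.6138/(1+0.6138) ≈ 0.38.

P(H) = 0.38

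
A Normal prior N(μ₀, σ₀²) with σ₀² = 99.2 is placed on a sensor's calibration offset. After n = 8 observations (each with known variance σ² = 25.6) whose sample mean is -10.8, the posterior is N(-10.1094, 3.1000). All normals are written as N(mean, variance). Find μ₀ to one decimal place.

The posterior mean is a precision-weighted average: μ_n = (τ₀μ₀ + τ_data·x̄)/(τ₀+τ_data), with τ₀=1/σ₀² and τ_data=n/σ².
Here τ₀ = 1/99.2 = 0.010081 and τ_data = 8/25.6 = 0.312500, so τ_n = 0.322581.
Rearranging for μ₀: μ₀ = (μ_n·τ_n − τ_data·x̄)/τ₀ = (-10.1094·0.322581 − 0.312500·-10.8) / 0.010081 = 0.113900/0.010081 ≈ 11.3.

μ₀ = 11.3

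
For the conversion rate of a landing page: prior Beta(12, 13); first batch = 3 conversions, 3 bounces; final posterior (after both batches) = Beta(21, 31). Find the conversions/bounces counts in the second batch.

6 conversions and 15 bounces

Because Beta–binomial updating is additive in the counts, the combined data contributed (α_post−α_prior, β_post−β_prior) successes and failures.
Total across both batches: 21−12=9 conversions, 31−13=18 bounces.
Subtract the first batch: 9−3=6 conversions and 18−3=15 bounces.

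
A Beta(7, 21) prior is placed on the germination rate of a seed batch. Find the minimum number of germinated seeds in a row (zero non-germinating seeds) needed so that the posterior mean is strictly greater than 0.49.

k = 14

After k germinated seeds and 0 non-germinating seeds the posterior is Beta(7+k, 21), with mean (7+k)/(7+21+k).
Set (7+k)/(28+k) > 0.49 and solve: k > (0.49·28 − 7)/(1 − 0.49) = 13.176.
The smallest integer exceeding 13.176 is 14.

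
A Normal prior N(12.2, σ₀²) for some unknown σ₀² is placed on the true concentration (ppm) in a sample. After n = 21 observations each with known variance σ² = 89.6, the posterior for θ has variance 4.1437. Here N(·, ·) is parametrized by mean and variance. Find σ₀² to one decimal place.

Posterior precision equals prior precision plus data precision: 1/σ_n² = 1/σ₀² + n/σ².
So 1/σ₀² = 1/4.1437 − 21/89.6 = 0.241330 − 0.234375 = 0.006955.
Hence σ₀² = 1/0.006955 ≈ 143.8.

σ₀² = 143.8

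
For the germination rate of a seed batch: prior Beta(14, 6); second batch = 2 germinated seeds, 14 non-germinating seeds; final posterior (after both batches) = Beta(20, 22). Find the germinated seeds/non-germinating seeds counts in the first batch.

Sequential conjugate updates are equivalent to a single update on the pooled data, so total successes = posterior α − prior α and total failures = posterior β − prior β.
Total across both batches: 20−14=6 germinated seeds, 22−6=16 non-germinating seeds.
Subtract the second batch: 6−2=4 germinated seeds and 16−14=2 non-germinating seeds.

4 germinated seeds and 2 non-germinating seeds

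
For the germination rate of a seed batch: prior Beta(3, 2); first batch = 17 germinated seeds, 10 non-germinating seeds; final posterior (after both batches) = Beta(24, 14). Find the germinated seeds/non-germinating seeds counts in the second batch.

4 germinated seeds and 2 non-germinating seeds

Because Beta–binomial updating is additive in the counts, the combined data contributed (α_post−α_prior, β_post−β_prior) successes and failures.
Total across both batches: 24−3=21 germinated seeds, 14−2=12 non-germinating seeds.
Subtract the first batch: 21−17=4 germinated seeds and 12−10=2 non-germinating seeds.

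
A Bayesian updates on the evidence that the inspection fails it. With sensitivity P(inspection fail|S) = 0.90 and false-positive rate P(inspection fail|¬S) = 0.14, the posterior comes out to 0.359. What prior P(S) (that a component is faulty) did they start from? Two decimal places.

Bayes' rule in odds form gives O(S|E) = O(S)·[P(E|S)/P(E|¬S)], hence O(S) = O(S|E)/LR.
Posterior odds = 0.359/(1−0.359) = 0.5601. LR = 0.90/0.14 = 6.4286.
Prior odds = 0.5601/6.4286 = 0.0871, so P(S) = 0.0871/(1+0.0871) ≈ 0.08.

P(S) = 0.08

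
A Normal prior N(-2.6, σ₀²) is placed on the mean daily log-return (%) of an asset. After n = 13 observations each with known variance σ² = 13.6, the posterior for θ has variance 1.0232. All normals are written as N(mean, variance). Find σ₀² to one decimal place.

For the Normal–Normal model with known σ², precisions add: τ_n = τ₀ + n/σ².
So 1/σ₀² = 1/1.0232 − 13/13.6 = 0.977326 − 0.955882 = 0.021444.
Hence σ₀² = 1/0.021444 ≈ 46.6.

σ₀² = 46.6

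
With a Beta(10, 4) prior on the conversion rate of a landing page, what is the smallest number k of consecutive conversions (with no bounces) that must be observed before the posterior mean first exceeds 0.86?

k = 15

After k conversions and 0 bounces the posterior is Beta(10+k, 4), with mean (10+k)/(10+4+k).
Set (10+k)/(14+k) > 0.86 and solve: k > (0.86·14 − 10)/(1 − 0.86) = 14.571.
The smallest integer exceeding 14.571 is 15.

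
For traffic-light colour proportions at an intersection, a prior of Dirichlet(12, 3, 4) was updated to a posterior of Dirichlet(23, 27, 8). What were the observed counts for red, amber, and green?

counts (11, 24, 4)

For a Dirichlet(α) prior with multinomial counts c, the posterior is Dirichlet(α + c) componentwise.
Counts are posterior − prior componentwise: 23−12=11, 27−3=24, 8−4=4.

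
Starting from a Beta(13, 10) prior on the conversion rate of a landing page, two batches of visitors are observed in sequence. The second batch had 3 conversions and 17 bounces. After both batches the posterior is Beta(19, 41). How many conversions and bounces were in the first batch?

Because Beta–binomial updating is additive in the counts, the combined data contributed (α_post−α_prior, β_post−β_prior) successes and failures.
Total across both batches: 19−13=6 conversions, 41−10=31 bounces.
Subtract the second batch: 6−3=3 conversions and 31−17=14 bounces.

3 conversions and 14 bounces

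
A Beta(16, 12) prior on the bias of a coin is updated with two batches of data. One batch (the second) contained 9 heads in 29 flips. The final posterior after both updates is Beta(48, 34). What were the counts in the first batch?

23 heads and 2 tails

Because Beta–binomial updating is additive in the counts, the combined data contributed (α_post−α_prior, β_post−β_prior) successes and failures.
Total across both batches: 48−16=32 heads, 34−12=22 tails.
Subtract the second batch: 32−9=23 heads and 22−20=2 tails.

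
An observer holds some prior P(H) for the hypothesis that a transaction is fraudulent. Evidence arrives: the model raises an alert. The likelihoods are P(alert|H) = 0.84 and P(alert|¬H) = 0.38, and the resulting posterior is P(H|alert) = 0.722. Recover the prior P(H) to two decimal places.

P(H) = 0.54

Bayes' rule in odds form gives O(H|E) = O(H)·[P(E|H)/P(E|¬H)], hence O(H) = O(H|E)/LR.
Posterior odds = 0.722/(1−0.722) = 2.5971. LR = 0.84/0.38 = 2.2105.
Prior odds = 2.5971/2.2105 = 1.1749, so P(H) = 1.1749/(1+1.1749) ≈ 0.54.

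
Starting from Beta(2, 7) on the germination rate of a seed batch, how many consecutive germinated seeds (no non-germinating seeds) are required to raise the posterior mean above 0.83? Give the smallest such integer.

After k germinated seeds and 0 non-germinating seeds the posterior is Beta(2+k, 7), with mean (2+k)/(2+7+k).
Set (2+k)/(9+k) > 0.83 and solve: k > (0.83·9 − 2)/(1 − 0.83) = 32.176.
The smallest integer exceeding 32.176 is 33, and checking k=33: (35)/(42) = 0.8333 > 0.83.

k = 33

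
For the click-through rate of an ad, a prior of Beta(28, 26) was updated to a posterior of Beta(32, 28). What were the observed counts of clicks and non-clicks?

Beta is conjugate to the binomial likelihood: posterior = Beta(α+s, β+f).
Match parameters: s=32−28=4, f=28−26=2.

4 clicks and 2 non-clicks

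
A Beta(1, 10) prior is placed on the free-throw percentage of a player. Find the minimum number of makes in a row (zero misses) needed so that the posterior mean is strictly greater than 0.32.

After k makes and 0 misses the posterior is Beta(1+k, 10), with mean (1+k)/(1+10+k).
Set (1+k)/(11+k) > 0.32 and solve: k > (0.32·11 − 1)/(1 − 0.32) = 3.706.
The smallest integer exceeding 3.706 is 4, and checking k=4: (5)/(15) = 0.3333 > 0.32.

k = 4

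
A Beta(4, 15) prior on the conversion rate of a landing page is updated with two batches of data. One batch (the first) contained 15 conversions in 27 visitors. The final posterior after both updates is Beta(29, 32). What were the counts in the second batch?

10 conversions and 5 bounces

Because Beta–binomial updating is additive in the counts, the combined data contributed (α_post−α_prior, β_post−β_prior) successes and failures.
Total across both batches: 29−4=25 conversions, 32−15=17 bounces.
Subtract the first batch: 25−15=10 conversions and 17−12=5 bounces.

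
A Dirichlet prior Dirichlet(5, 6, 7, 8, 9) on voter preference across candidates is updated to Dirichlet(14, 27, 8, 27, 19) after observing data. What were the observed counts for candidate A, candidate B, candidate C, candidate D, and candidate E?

counts (9, 21, 1, 19, 10)

For a Dirichlet(α) prior with multinomial counts c, the posterior is Dirichlet(α + c) componentwise.
Counts are posterior − prior componentwise: 14−5=9, 27−6=21, 8−7=1, 27−8=19, 19−9=10.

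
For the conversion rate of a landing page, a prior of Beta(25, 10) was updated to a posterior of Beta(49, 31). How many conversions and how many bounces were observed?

24 conversions and 21 bounces

Under Beta–binomial conjugacy the posterior parameters are (a+s, b+f).
So s = 49 − 25 = 24 and f = 31 − 10 = 21.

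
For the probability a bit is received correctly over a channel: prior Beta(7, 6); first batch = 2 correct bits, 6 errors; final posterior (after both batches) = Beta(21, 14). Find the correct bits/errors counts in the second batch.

Because Beta–binomial updating is additive in the counts, the combined data contributed (α_post−α_prior, β_post−β_prior) successes and failures.
Total across both batches: 21−7=14 correct bits, 14−6=8 errors.
Subtract the first batch: 14−2=12 correct bits and 8−6=2 errors.

12 correct bits and 2 errors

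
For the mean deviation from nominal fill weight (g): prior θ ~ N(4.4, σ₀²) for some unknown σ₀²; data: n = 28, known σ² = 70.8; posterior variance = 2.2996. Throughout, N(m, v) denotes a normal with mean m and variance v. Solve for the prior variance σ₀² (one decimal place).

Posterior precision equals prior precision plus data precision: 1/σ_n² = 1/σ₀² + n/σ².
So 1/σ₀² = 1/2.2996 − 28/70.8 = 0.434858 − 0.395480 = 0.039378.
Hence σ₀² = 1/0.039378 ≈ 25.4.

σ₀² = 25.4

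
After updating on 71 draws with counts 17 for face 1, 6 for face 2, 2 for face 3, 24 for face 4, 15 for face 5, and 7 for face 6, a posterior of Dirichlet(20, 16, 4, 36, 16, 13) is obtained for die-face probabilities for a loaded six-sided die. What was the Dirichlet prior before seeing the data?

Dirichlet(3, 10, 2, 12, 1, 6)

For a Dirichlet(α) prior with multinomial counts c, the posterior is Dirichlet(α + c) componentwise.
Subtract each count from the matching posterior parameter: 20−17=3, 16−6=10, 4−2=2, 36−24=12, 16−15=1, 13−7=6.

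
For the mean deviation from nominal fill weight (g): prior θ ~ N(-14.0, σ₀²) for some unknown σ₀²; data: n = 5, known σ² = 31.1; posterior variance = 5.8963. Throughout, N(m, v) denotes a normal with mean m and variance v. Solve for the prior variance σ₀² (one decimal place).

Posterior precision equals prior precision plus data precision: 1/σ_n² = 1/σ₀² + n/σ².
So 1/σ₀² = 1/5.8963 − 5/31.1 = 0.169598 − 0.160772 = 0.008826.
Hence σ₀² = 1/0.008826 ≈ 113.3.

σ₀² = 113.3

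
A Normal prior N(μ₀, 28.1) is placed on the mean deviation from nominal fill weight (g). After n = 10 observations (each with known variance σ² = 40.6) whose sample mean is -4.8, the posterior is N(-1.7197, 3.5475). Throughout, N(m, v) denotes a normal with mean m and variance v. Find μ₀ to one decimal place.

The posterior mean is a precision-weighted average: μ_n = (τ₀μ₀ + τ_data·x̄)/(τ₀+τ_data), with τ₀=1/σ₀² and τ_data=n/σ².
Here τ₀ = 1/28.1 = 0.035587 and τ_data = 10/40.6 = 0.246305, so τ_n = 0.281892.
Rearranging for μ₀: μ₀ = (μ_n·τ_n − τ_data·x̄)/τ₀ = (-1.7197·0.281892 − 0.246305·-4.8) / 0.035587 = 0.697494/0.035587 ≈ 19.6.

μ₀ = 19.6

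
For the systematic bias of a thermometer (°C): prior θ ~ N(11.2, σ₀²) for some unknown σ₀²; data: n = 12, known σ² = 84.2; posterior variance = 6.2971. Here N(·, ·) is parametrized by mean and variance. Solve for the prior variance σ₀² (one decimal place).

σ₀² = 61.4

For the Normal–Normal model with known σ², precisions add: τ_n = τ₀ + n/σ².
So 1/σ₀² = 1/6.2971 − 12/84.2 = 0.158803 − 0.142518 = 0.016285.
Hence σ₀² = 1/0.016285 ≈ 61.4.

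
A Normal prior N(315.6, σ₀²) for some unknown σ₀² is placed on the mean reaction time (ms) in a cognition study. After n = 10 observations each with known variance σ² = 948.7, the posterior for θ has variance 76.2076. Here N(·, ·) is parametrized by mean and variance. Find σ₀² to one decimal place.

σ₀² = 387.4

Posterior precision equals prior precision plus data precision: 1/σ_n² = 1/σ₀² + n/σ².
So 1/σ₀² = 1/76.2076 − 10/948.7 = 0.013122 − 0.010541 = 0.002581.
Hence σ₀² = 1/0.002581 ≈ 387.4.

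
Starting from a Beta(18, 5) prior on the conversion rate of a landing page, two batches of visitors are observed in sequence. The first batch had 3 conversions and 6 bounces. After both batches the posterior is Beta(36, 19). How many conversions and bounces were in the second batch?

15 conversions and 8 bounces

Because Beta–binomial updating is additive in the counts, the combined data contributed (α_post−α_prior, β_post−β_prior) successes and failures.
Total across both batches: 36−18=18 conversions, 19−5=14 bounces.
Subtract the first batch: 18−3=15 conversions and 14−6=8 bounces.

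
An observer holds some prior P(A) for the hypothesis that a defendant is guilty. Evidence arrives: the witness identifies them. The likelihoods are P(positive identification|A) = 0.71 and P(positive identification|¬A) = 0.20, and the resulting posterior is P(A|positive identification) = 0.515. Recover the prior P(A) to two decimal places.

Bayes' rule in odds form gives O(A|E) = O(A)·[P(E|A)/P(E|¬A)], hence O(A) = O(A|E)/LR.
Posterior odds = 0.515/(1−0.515) = 1.0619. LR = 0.71/0.20 = 3.5500.
Prior odds = 1.0619/3.5500 = 0.2991, so P(A) = 0.2991/(1+0.2991) ≈ 0.23.

P(A) = 0.23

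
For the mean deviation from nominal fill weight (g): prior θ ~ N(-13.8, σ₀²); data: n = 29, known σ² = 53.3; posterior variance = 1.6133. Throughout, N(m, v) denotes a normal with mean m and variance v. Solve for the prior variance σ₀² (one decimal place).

σ₀² = 13.2

Posterior precision equals prior precision plus data precision: 1/σ_n² = 1/σ₀² + n/σ².
So 1/σ₀² = 1/1.6133 − 29/53.3 = 0.619848 − 0.544090 = 0.075758.
Hence σ₀² = 1/0.075758 ≈ 13.2.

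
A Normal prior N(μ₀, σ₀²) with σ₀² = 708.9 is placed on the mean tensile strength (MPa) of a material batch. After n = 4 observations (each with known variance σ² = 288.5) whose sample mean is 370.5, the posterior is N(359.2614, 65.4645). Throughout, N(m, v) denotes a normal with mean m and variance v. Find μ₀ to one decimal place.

μ₀ = 248.8

With known observation variance, the Normal–Normal posterior has precision τ_n = τ₀ + n/σ² and mean μ_n = (τ₀μ₀ + (n/σ²)x̄)/τ_n.
Here τ₀ = 1/708.9 = 0.001411 and τ_data = 4/288.5 = 0.013865, so τ_n = 0.015276.
Rearranging for μ₀: μ₀ = (μ_n·τ_n − τ_data·x̄)/τ₀ = (359.2614·0.015276 − 0.013865·370.5) / 0.001411 = 0.351095/0.001411 ≈ 248.8.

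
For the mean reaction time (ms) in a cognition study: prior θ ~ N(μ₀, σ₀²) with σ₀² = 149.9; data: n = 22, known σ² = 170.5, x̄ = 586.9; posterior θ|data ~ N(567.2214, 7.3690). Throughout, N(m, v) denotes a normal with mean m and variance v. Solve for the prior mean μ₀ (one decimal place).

μ₀ = 186.6

The posterior mean is a precision-weighted average: μ_n = (τ₀μ₀ + τ_data·x̄)/(τ₀+τ_data), with τ₀=1/σ₀² and τ_data=n/σ².
Here τ₀ = 1/149.9 = 0.006671 and τ_data = 22/170.5 = 0.129032, so τ_n = 0.135703.
Rearranging for μ₀: μ₀ = (μ_n·τ_n − τ_data·x̄)/τ₀ = (567.2214·0.135703 − 0.129032·586.9) / 0.006671 = 1.244765/0.006671 ≈ 186.6.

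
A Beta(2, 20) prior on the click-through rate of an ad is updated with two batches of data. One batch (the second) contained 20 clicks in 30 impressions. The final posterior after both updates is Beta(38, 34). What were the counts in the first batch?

Sequential conjugate updates are equivalent to a single update on the pooled data, so total successes = posterior α − prior α and total failures = posterior β − prior β.
Total across both batches: 38−2=36 clicks, 34−20=14 non-clicks.
Subtract the second batch: 36−20=16 clicks and 14−10=4 non-clicks.

16 clicks and 4 non-clicks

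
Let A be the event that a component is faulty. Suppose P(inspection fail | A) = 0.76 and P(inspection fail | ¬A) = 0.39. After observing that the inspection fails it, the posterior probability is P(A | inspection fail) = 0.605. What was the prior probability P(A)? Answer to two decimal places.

P(A) = 0.44

Bayes' rule in odds form gives O(A|E) = O(A)·[P(E|A)/P(E|¬A)], hence O(A) = O(A|E)/LR.
Posterior odds = 0.605/(1−0.605) = 1.5316. LR = 0.76/0.39 = 1.9487.
Prior odds = 1.5316/1.9487 = 0.7860, so P(A) = 0.7860/(1+0.7860) ≈ 0.44.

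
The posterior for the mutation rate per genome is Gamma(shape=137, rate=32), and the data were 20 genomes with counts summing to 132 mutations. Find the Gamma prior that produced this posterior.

A Gamma(α, β) prior (rate parametrization) on a Poisson rate with n observations summing to S gives posterior Gamma(α+S, β+n).
So α = 137 − 132 = 5 and β = 32 − 20 = 12.

Gamma(shape=5, rate=12)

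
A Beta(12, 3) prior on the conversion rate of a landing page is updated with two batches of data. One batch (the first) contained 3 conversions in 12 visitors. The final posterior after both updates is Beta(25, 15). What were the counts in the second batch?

Sequential conjugate updates are equivalent to a single update on the pooled data, so total successes = posterior α − prior α and total failures = posterior β − prior β.
Total across both batches: 25−12=13 conversions, 15−3=12 bounces.
Subtract the first batch: 13−3=10 conversions and 12−9=3 bounces.

10 conversions and 3 bounces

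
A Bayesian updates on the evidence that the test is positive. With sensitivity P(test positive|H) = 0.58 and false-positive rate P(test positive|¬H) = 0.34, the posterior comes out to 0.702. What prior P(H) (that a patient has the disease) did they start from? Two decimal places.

In odds form, posterior odds = prior odds × likelihood ratio, so prior odds = posterior odds ÷ LR.
Posterior odds = 0.702/(1−0.702) = 2.3557. LR = 0.58/0.34 = 1.7059.
Prior odds = 2.3557/1.7059 = 1.3809, so P(H) = 1.3809/(1+1.3809) ≈ 0.58.

P(H) = 0.58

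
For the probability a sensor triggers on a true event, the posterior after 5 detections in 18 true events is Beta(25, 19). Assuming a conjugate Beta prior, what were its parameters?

Beta(20, 6)

A Beta(a, b) prior with s successes and f failures in binomial data gives a Beta(a+s, b+f) posterior.
Subtract the data counts: 25−5=20, 19−13=6.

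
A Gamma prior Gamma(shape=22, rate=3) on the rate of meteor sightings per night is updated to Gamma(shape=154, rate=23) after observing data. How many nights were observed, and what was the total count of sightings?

n = 20 nights with total 132 sightings

A Gamma(α, β) prior (rate parametrization) on a Poisson rate with n observations summing to S gives posterior Gamma(α+S, β+n).
Matching: Σxᵢ = 154 − 22 = 132 and n = 23 − 3 = 20.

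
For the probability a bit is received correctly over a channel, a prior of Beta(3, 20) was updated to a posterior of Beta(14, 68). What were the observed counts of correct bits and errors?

11 correct bits and 48 errors

Beta is conjugate to the binomial likelihood: posterior = Beta(α+s, β+f).
So s = 14 − 3 = 11 and f = 68 − 20 = 48.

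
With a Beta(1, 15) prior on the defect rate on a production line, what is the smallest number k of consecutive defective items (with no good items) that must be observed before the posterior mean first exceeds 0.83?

After k defective items and 0 good items the posterior is Beta(1+k, 15), with mean (1+k)/(1+15+k).
Set (1+k)/(16+k) > 0.83 and solve: k > (0.83·16 − 1)/(1 − 0.83) = 72.235.
The smallest integer exceeding 72.235 is 73, and checking k=73: (74)/(89) = 0.8315 > 0.83.

k = 73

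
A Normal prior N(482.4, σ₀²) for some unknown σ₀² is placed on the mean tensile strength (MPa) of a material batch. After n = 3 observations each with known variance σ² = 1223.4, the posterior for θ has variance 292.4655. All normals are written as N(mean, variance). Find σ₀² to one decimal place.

σ₀² = 1034.1

Posterior precision equals prior precision plus data precision: 1/σ_n² = 1/σ₀² + n/σ².
So 1/σ₀² = 1/292.4655 − 3/1223.4 = 0.003419 − 0.002452 = 0.000967.
Hence σ₀² = 1/0.000967 ≈ 1034.1.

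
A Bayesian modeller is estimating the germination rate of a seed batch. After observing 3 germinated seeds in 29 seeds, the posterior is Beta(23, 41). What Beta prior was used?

Beta(20, 15)

Under Beta–binomial conjugacy the posterior parameters are (a+s, b+f).
So a = 23 − 3 = 20 and b = 41 − 26 = 15.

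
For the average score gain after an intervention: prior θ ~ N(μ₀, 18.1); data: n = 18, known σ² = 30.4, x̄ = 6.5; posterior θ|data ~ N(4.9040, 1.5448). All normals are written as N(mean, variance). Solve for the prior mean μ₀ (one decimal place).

The posterior mean is a precision-weighted average: μ_n = (τ₀μ₀ + τ_data·x̄)/(τ₀+τ_data), with τ₀=1/σ₀² and τ_data=n/σ².
Here τ₀ = 1/18.1 = 0.055249 and τ_data = 18/30.4 = 0.592105, so τ_n = 0.647354.
Rearranging for μ₀: μ₀ = (μ_n·τ_n − τ_data·x̄)/τ₀ = (4.9040·0.647354 − 0.592105·6.5) / 0.055249 = -0.674058/0.055249 ≈ -12.2.

μ₀ = -12.2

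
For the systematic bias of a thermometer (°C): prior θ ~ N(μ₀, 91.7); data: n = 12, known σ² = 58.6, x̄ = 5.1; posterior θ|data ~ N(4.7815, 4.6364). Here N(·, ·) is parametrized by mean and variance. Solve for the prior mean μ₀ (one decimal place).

With known observation variance, the Normal–Normal posterior has precision τ_n = τ₀ + n/σ² and mean μ_n = (τ₀μ₀ + (n/σ²)x̄)/τ_n.
Here τ₀ = 1/91.7 = 0.010905 and τ_data = 12/58.6 = 0.204778, so τ_n = 0.215683.
Rearranging for μ₀: μ₀ = (μ_n·τ_n − τ_data·x̄)/τ₀ = (4.7815·0.215683 − 0.204778·5.1) / 0.010905 = -0.013080/0.010905 ≈ -1.2.

μ₀ = -1.2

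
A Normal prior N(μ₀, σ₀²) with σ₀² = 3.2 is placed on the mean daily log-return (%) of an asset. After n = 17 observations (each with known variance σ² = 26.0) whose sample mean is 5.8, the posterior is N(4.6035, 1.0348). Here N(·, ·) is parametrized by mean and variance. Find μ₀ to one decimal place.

The posterior mean is a precision-weighted average: μ_n = (τ₀μ₀ + τ_data·x̄)/(τ₀+τ_data), with τ₀=1/σ₀² and τ_data=n/σ².
Here τ₀ = 1/3.2 = 0.312500 and τ_data = 17/26.0 = 0.653846, so τ_n = 0.966346.
Rearranging for μ₀: μ₀ = (μ_n·τ_n − τ_data·x̄)/τ₀ = (4.6035·0.966346 − 0.653846·5.8) / 0.312500 = 0.656267/0.312500 ≈ 2.1.

μ₀ = 2.1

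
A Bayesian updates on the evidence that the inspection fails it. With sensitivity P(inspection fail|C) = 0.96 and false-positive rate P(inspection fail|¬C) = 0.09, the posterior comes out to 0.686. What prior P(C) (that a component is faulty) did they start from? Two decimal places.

P(C) = 0.17

Bayes' rule in odds form gives O(C|E) = O(C)·[P(E|C)/P(E|¬C)], hence O(C) = O(C|E)/LR.
Posterior odds = 0.686/(1−0.686) = 2.1847. LR = 0.96/0.09 = 10.6667.
Prior odds = 2.1847/10.6667 = 0.2048, so P(C) = 0.2048/(1+0.2048) ≈ 0.17.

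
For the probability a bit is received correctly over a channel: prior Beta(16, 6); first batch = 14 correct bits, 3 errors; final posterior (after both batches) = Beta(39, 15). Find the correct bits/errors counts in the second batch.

Sequential conjugate updates are equivalent to a single update on the pooled data, so total successes = posterior α − prior α and total failures = posterior β − prior β.
Total across both batches: 39−16=23 correct bits, 15−6=9 errors.
Subtract the first batch: 23−14=9 correct bits and 9−3=6 errors.

9 correct bits and 6 errors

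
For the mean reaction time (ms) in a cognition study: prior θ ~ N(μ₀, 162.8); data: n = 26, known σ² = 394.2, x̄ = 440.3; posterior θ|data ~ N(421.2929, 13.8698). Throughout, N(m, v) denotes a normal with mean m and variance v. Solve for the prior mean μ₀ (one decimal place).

With known observation variance, the Normal–Normal posterior has precision τ_n = τ₀ + n/σ² and mean μ_n = (τ₀μ₀ + (n/σ²)x̄)/τ_n.
Here τ₀ = 1/162.8 = 0.006143 and τ_data = 26/394.2 = 0.065956, so τ_n = 0.072099.
Rearranging for μ₀: μ₀ = (μ_n·τ_n − τ_data·x̄)/τ₀ = (421.2929·0.072099 − 0.065956·440.3) / 0.006143 = 1.334370/0.006143 ≈ 217.2.

μ₀ = 217.2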